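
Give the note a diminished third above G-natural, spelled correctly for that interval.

Bbb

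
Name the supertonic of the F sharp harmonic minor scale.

G#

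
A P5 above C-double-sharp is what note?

G##

A fifth above C lands on the letter G.
A perfect fifth spans 7 semitones, so C## moves to pitch class 9. On the letter G that is G##.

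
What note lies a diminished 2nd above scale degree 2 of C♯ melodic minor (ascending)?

Eb

Scale degree 2 of C# melodic minor (ascending) is D#.
A diminished second (0 semitones) above D# lands on the letter E, giving Eb.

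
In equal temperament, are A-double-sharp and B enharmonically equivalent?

A## is pitch class 11; B is pitch class 11.
All spellings map to pitch class 11, so they are enharmonically equivalent.

Yes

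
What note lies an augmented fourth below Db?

Abb

D down a perfect fourth is A, so the target letter is A.
From Db, an augmented fourth is 6 semitones down: Abb.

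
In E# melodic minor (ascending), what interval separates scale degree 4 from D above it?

diminished fourth

Scale degree 4 of E# melodic minor (ascending) is A#.
A# up to D: letters A→D make it a fourth; 4 semitones makes it diminished.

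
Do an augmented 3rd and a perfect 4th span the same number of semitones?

Yes

An augmented third spans 5 semitones; a perfect fourth spans 5.
They are enharmonically equivalent.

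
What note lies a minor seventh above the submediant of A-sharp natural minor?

E

The submediant of A# natural minor is F#.
A minor seventh (10 semitones) above F# lands on the letter E, giving E.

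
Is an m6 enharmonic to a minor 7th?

No

A minor sixth spans 8 semitones; a minor seventh spans 10.
The spans differ, so they are not enharmonic equivalents.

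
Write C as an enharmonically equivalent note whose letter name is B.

C is pitch class 0. The letter B alone is pitch class 11.
To reach pitch class 0 from B requires an offset of +1 semitone, i.e. sharp: B#.

B#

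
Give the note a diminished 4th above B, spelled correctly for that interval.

A fourth above B lands on the letter E.
A diminished fourth spans 4 semitones, so B moves to pitch class 3. On the letter E that is Eb.

Eb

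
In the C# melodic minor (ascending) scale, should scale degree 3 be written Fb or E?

E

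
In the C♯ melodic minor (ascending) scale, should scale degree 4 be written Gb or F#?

Each scale degree takes a distinct letter name. Degree 4 of a scale on C must use the letter F.
F# and Gb are enharmonically the same pitch, but only F# uses the letter F, so it is the correct spelling here.

F#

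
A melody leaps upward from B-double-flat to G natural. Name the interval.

augmented sixth

The letter names run B→G, a span of 5 letter steps, so the interval is some kind of sixth.
Bbb to G is 10 semitones. A major sixth is 9, so 10 makes it augmented.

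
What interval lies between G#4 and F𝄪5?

major seventh

The letter names run G→F, a span of 6 letter steps, so the interval is some kind of seventh.
G# to F## is 11 semitones. A major seventh is 11, so 11 makes it major.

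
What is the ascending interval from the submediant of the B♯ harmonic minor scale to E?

The submediant of B# harmonic minor is G#.
G# up to E: letters G→E make it a sixth; 8 semitones makes it minor.

minor sixth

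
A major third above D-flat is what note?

F

A third above D lands on the letter F.
A major third spans 4 semitones, so Db moves to pitch class 5. On the letter F that is F.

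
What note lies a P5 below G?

G down a perfect fifth is C, so the target letter is C.
From G, a perfect fifth is 7 semitones down: C.

C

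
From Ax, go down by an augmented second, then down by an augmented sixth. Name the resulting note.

Bb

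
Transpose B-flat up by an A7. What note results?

A#

A seventh above B lands on the letter A.
An augmented seventh spans 12 semitones, so Bb moves to pitch class 10. On the letter A that is A#.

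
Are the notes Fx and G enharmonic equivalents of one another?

Yes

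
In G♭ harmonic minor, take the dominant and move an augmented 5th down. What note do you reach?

The dominant of Gb harmonic minor is Db.
An augmented fifth (8 semitones) below Db lands on the letter G, giving Gbb.

Gbb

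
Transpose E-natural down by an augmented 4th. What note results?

A fourth below E lands on the letter B.
An augmented fourth spans 6 semitones, so E moves to pitch class 10. On the letter B that is Bb.

Bb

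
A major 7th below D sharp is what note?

A seventh below D lands on the letter E.
A major seventh spans 11 semitones, so D# moves to pitch class 4. On the letter E that is E.

E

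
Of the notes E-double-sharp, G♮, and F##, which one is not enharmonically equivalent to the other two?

In 12-tone equal temperament, enharmonic equivalents share a pitch class. E## is pitch class 6; G is pitch class 7; F## is pitch class 7.
G and F## share pitch class 7, while E## is pitch class 6.

E##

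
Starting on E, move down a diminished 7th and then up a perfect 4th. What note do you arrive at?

A diminished seventh down from E is F## (letter F, 9 semitones down).
A perfect fourth up from F## is B# (letter B, 5 semitones up).

B#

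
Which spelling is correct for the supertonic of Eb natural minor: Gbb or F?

Each scale degree takes a distinct letter name. Degree 2 of a scale on E must use the letter F.
F and Gbb are enharmonically the same pitch, but only F uses the letter F, so it is the correct spelling here.

F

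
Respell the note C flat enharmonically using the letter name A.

A##

Cb is pitch class 11. The letter A alone is pitch class 9.
To reach pitch class 11 from A requires an offset of +2 semitones, i.e. double sharp: A##.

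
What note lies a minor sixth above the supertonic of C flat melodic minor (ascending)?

The supertonic of Cb melodic minor (ascending) is Db.
A minor sixth (8 semitones) above Db lands on the letter B, giving Bbb.

Bbb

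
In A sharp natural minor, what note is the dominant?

The A# natural minor scale runs A# B# C# D# E# F# G#.
Degree 5 is E#.

E#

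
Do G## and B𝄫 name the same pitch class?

G## is pitch class 9; Bbb is pitch class 9.
All spellings map to pitch class 9, so they are enharmonically equivalent.

Yes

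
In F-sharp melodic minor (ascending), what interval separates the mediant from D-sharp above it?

The mediant of F# melodic minor (ascending) is A.
A up to D#: letters A→D make it a fourth; 6 semitones makes it augmented.

augmented fourth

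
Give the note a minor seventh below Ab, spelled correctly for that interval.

A seventh below A lands on the letter B.
A minor seventh spans 10 semitones, so Ab moves to pitch class 10. On the letter B that is Bb.

Bb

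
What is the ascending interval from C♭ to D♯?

doubly augmented second

The letter names run C→D, a span of 1 letter step, so the interval is some kind of second.
Cb to D# is 4 semitones. A major second is 2, so 4 makes it doubly augmented.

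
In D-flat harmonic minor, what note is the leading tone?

Degree 7 takes the letter 6 steps above D, which is C.
In harmonic minor, degree 7 sits 11 semitones above the tonic. Db + 11 semitones is pitch class 0, spelled on C as C.

C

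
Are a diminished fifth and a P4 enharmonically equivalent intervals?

A diminished fifth spans 6 semitones; a perfect fourth spans 5.
The spans differ, so they are not enharmonic equivalents.

No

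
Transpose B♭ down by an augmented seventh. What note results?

Cbb

A seventh below B lands on the letter C.
An augmented seventh spans 12 semitones, so Bb moves to pitch class 10. On the letter C that is Cbb.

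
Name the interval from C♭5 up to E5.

Counting letters C–D–E gives a third.
Cb→E = 5 semitones, 1 wider than the major third (4), so augmented.

augmented third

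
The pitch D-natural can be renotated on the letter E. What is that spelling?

Ebb

Plain E sits 2 semitones above D, so on the letter E the same pitch needs a double flat: Ebb.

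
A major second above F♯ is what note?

G#

A second above F lands on the letter G.
A major second spans 2 semitones, so F# moves to pitch class 8. On the letter G that is G#.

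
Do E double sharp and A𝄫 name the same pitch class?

E## is pitch class 6; Abb is pitch class 7.
The pitch classes differ (6 vs. 7), so they are not enharmonic equivalents.

No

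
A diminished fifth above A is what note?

Eb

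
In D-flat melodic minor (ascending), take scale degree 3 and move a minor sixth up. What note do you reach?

Scale degree 3 of Db melodic minor (ascending) is Fb.
A minor sixth (8 semitones) above Fb lands on the letter D, giving Dbb.

Dbb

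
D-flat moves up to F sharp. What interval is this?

The letter names run D→F, a span of 2 letter steps, so the interval is some kind of third.
Db to F# is 5 semitones. A major third is 4, so 5 makes it augmented.

augmented third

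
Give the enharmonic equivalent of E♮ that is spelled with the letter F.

Fb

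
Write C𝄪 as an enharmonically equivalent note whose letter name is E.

Ebb

C## is pitch class 2. The letter E alone is pitch class 4.
To reach pitch class 2 from E requires an offset of -2 semitones, i.e. double flat: Ebb.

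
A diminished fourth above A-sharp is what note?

A fourth above A lands on the letter D.
A diminished fourth spans 4 semitones, so A# moves to pitch class 2. On the letter D that is D.

D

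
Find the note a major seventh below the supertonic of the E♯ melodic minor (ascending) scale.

G#

The supertonic of E# melodic minor (ascending) is F##.
A major seventh (11 semitones) below F## lands on the letter G, giving G#.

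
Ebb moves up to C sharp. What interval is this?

The letter names run E→C, a span of 5 letter steps, so the interval is some kind of sixth.
Ebb to C# is 11 semitones. A major sixth is 9, so 11 makes it doubly augmented.

doubly augmented sixth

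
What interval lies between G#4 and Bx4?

augmented third

Counting letters G–A–B gives a third.
G#→B## = 5 semitones, 1 wider than the major third (4), so augmented.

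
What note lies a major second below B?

A

B down a major second is A, so the target letter is A.
From B, a major second is 2 semitones down: A.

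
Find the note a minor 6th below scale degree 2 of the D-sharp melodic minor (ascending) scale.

Scale degree 2 of D# melodic minor (ascending) is E#.
A minor sixth (8 semitones) below E# lands on the letter G, giving G##.

G##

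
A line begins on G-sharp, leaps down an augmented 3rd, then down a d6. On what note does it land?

G#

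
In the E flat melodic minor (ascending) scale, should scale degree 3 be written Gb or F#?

Gb

Each scale degree takes a distinct letter name. Degree 3 of a scale on E must use the letter G.
Gb and F# are enharmonically the same pitch, but only Gb uses the letter G, so it is the correct spelling here.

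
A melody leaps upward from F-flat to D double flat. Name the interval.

Counting letters F–G–A–B–C–D gives a sixth.
Fb→Dbb = 8 semitones, 1 narrower than the major sixth (9), so minor.

minor sixth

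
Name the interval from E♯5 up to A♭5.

doubly diminished fourth

Counting letters E–F–G–A gives a fourth.
E#→Ab = 3 semitones, 2 narrower than the perfect fourth (5), so doubly diminished.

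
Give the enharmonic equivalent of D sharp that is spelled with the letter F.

Fbb

D# is pitch class 3. The letter F alone is pitch class 5.
To reach pitch class 3 from F requires an offset of -2 semitones, i.e. double flat: Fbb.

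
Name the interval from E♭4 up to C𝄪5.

The letter names run E→C, a span of 5 letter steps, so the interval is some kind of sixth.
Eb to C## is 11 semitones. A major sixth is 9, so 11 makes it doubly augmented.

doubly augmented sixth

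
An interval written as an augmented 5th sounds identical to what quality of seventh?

doubly diminished

An augmented fifth spans 8 semitones.
A seventh spanning 8 semitones is doubly diminished (the major seventh is 11).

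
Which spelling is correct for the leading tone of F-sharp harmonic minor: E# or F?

E#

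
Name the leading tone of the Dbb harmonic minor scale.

Cb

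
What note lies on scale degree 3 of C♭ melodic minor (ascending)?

The Cb melodic minor (ascending) scale runs Cb Db Ebb Fb Gb Ab Bb.
Degree 3 is Ebb.

Ebb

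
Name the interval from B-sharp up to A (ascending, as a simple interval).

diminished seventh

Counting letters B–C–D–E–F–G–A gives a seventh.
B#→A = 9 semitones, 2 narrower than the major seventh (11), so diminished.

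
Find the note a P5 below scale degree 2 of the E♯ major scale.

Scale degree 2 of E# major is F##.
A perfect fifth (7 semitones) below F## lands on the letter B, giving B#.

B#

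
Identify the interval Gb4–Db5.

perfect fifth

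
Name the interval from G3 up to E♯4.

The letter names run G→E, a span of 5 letter steps, so the interval is some kind of sixth.
G to E# is 10 semitones. A major sixth is 9, so 10 makes it augmented.

augmented sixth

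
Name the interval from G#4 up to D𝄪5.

The letter names run G→D, a span of 4 letter steps, so the interval is some kind of fifth.
G# to D## is 8 semitones. A perfect fifth is 7, so 8 makes it augmented.

augmented fifth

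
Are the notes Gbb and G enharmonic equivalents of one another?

No

Two spellings are enharmonically equivalent only if they share a pitch class.
Here Gbb → 5, G → 7; 5 ≠ 7, so they are not.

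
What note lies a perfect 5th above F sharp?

A fifth above F lands on the letter C.
A perfect fifth spans 7 semitones, so F# moves to pitch class 1. On the letter C that is C#.

C#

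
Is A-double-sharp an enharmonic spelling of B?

A## is pitch class 11; B is pitch class 11.
All spellings map to pitch class 11, so they are enharmonically equivalent.

Yes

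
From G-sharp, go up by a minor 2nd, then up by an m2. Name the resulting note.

Bb

A minor second up from G# is A (letter A, 1 semitone up).
A minor second up from A is Bb (letter B, 1 semitone up).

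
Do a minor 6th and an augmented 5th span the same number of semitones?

Yes

A minor sixth spans 8 semitones; an augmented fifth spans 8.
They are enharmonically equivalent.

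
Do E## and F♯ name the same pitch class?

Yes

E## is pitch class 6; F# is pitch class 6.
All spellings map to pitch class 6, so they are enharmonically equivalent.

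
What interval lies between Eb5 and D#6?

Counting letters E–F–G–A–B–C–D gives a seventh.
Eb→D# = 12 semitones, 1 wider than the major seventh (11), so augmented.

augmented seventh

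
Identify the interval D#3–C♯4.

The letter names run D→C, a span of 6 letter steps, so the interval is some kind of seventh.
D# to C# is 10 semitones. A major seventh is 11, so 10 makes it minor.

minor seventh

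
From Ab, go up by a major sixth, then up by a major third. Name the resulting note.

A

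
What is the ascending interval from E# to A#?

perfect fourth

Counting letters E–F–G–A gives a fourth.
E#→A# = 5 semitones, exactly the perfect fourth.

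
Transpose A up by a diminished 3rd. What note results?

Cb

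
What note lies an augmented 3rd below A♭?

Fbb

A third below A lands on the letter F.
An augmented third spans 5 semitones, so Ab moves to pitch class 3. On the letter F that is Fbb.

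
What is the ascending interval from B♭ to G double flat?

diminished sixth

Counting letters B–C–D–E–F–G gives a sixth.
Bb→Gbb = 7 semitones, 2 narrower than the major sixth (9), so diminished.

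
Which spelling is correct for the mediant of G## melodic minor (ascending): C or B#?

Each scale degree takes a distinct letter name. Degree 3 of a scale on G must use the letter B.
B# and C are enharmonically the same pitch, but only B# uses the letter B, so it is the correct spelling here.

B#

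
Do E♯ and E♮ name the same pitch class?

No

Two spellings are enharmonically equivalent only if they share a pitch class.
Here E# → 5, E → 4; 4 ≠ 5, so they are not.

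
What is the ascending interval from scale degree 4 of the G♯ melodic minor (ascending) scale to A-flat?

diminished sixth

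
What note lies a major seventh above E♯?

A seventh above E lands on the letter D.
A major seventh spans 11 semitones, so E# moves to pitch class 4. On the letter D that is D##.

D##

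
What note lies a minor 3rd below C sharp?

A#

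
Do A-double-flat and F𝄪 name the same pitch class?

Abb = pitch class 7 and F## = pitch class 7 — the same pitch class, so they are enharmonic equivalents.

Yes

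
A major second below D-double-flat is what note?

Cbb

D down a major second is C, so the target letter is C.
From Dbb, a major second is 2 semitones down: Cbb.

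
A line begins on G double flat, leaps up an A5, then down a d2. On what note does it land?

An augmented fifth up from Gbb is Db (letter D, 8 semitones up).
A diminished second down from Db is C# (letter C, 0 semitones down).

C#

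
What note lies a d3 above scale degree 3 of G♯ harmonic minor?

Scale degree 3 of G# harmonic minor is B.
A diminished third (2 semitones) above B lands on the letter D, giving Db.

Db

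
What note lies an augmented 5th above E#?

E up a perfect fifth is B, so the target letter is B.
From E#, an augmented fifth is 8 semitones up: B##.

B##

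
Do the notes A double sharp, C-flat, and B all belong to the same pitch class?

A## = pitch class 11 and Cb = pitch class 11 and B = pitch class 11 — the same pitch class, so they are enharmonic equivalents.

Yes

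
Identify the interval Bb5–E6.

The letter names run B→E, a span of 3 letter steps, so the interval is some kind of fourth.
Bb to E is 6 semitones. A perfect fourth is 5, so 6 makes it augmented.

augmented fourth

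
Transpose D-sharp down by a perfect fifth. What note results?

A fifth below D lands on the letter G.
A perfect fifth spans 7 semitones, so D# moves to pitch class 8. On the letter G that is G#.

G#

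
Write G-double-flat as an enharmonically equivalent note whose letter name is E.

E#

Gbb is pitch class 5. The letter E alone is pitch class 4.
To reach pitch class 5 from E requires an offset of +1 semitone, i.e. sharp: E#.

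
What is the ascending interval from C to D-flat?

minor second

Counting letters C–D gives a second.
C→Db = 1 semitone, 1 narrower than the major second (2), so minor.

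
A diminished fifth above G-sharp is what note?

D

G up a perfect fifth is D, so the target letter is D.
From G#, a diminished fifth is 6 semitones up: D.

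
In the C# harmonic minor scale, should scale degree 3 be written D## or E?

E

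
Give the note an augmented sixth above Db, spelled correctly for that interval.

B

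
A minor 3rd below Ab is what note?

A down a major third is F, so the target letter is F.
From Ab, a minor third is 3 semitones down: F.

F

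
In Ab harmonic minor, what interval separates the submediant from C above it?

augmented fifth

The submediant of Ab harmonic minor is Fb.
Fb up to C: letters F→C make it a fifth; 8 semitones makes it augmented.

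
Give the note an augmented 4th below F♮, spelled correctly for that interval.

Cb

F down a perfect fourth is C, so the target letter is C.
From F, an augmented fourth is 6 semitones down: Cb.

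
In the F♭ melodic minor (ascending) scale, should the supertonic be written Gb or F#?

Each scale degree takes a distinct letter name. Degree 2 of a scale on F must use the letter G.
Gb and F# are enharmonically the same pitch, but only Gb uses the letter G, so it is the correct spelling here.

Gb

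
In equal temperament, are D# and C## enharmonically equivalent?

No

Two spellings are enharmonically equivalent only if they share a pitch class.
Here D# → 3, C## → 2; 2 ≠ 3, so they are not.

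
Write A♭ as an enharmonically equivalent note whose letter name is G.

Plain G sits 1 semitone below Ab, so on the letter G the same pitch needs a sharp: G#.

G#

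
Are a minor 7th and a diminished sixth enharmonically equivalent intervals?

No

A minor seventh spans 10 semitones; a diminished sixth spans 7.
The spans differ, so they are not enharmonic equivalents.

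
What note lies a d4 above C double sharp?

C up a perfect fourth is F, so the target letter is F.
From C##, a diminished fourth is 4 semitones up: F#.

F#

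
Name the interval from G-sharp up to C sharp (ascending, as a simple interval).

Counting letters G–A–B–C gives a fourth.
G#→C# = 5 semitones, exactly the perfect fourth.

perfect fourth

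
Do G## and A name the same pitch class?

Yes

G## = pitch class 9 and A = pitch class 9 — the same pitch class, so they are enharmonic equivalents.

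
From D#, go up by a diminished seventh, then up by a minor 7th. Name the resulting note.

Bb

A diminished seventh up from D# is C (letter C, 9 semitones up).
A minor seventh up from C is Bb (letter B, 10 semitones up).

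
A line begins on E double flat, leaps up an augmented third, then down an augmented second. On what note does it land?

An augmented third up from Ebb is G (letter G, 5 semitones up).
An augmented second down from G is Fb (letter F, 3 semitones down).

Fb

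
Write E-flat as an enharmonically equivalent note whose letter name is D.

Plain D sits 1 semitone below Eb, so on the letter D the same pitch needs a sharp: D#.

D#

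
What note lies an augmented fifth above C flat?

G

C up a perfect fifth is G, so the target letter is G.
From Cb, an augmented fifth is 8 semitones up: G.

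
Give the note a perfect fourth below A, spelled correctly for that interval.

E

A fourth below A lands on the letter E.
A perfect fourth spans 5 semitones, so A moves to pitch class 4. On the letter E that is E.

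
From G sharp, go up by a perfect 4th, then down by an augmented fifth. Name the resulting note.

F

A perfect fourth up from G# is C# (letter C, 5 semitones up).
An augmented fifth down from C# is F (letter F, 8 semitones down).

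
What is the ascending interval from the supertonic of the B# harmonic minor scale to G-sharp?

diminished fifth

The supertonic of B# harmonic minor is C##.
C## up to G#: letters C→G make it a fifth; 6 semitones makes it diminished.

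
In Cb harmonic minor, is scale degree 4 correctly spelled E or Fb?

Each scale degree takes a distinct letter name. Degree 4 of a scale on C must use the letter F.
Fb and E are enharmonically the same pitch, but only Fb uses the letter F, so it is the correct spelling here.

Fb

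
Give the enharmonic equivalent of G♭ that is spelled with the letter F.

F#

Gb is pitch class 6. The letter F alone is pitch class 5.
To reach pitch class 6 from F requires an offset of +1 semitone, i.e. sharp: F#.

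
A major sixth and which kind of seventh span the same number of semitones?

diminished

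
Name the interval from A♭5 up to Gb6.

Counting letters A–B–C–D–E–F–G gives a seventh.
Ab→Gb = 10 semitones, 1 narrower than the major seventh (11), so minor.

minor seventh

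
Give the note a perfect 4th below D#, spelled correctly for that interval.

A#

A fourth below D lands on the letter A.
A perfect fourth spans 5 semitones, so D# moves to pitch class 10. On the letter A that is A#.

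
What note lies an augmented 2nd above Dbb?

D up a major second is E, so the target letter is E.
From Dbb, an augmented second is 3 semitones up: Eb.

Eb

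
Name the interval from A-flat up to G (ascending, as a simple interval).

Counting letters A–B–C–D–E–F–G gives a seventh.
Ab→G = 11 semitones, exactly the major seventh.

major seventh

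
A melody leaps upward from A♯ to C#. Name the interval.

minor third

Counting letters A–B–C gives a third.
A#→C# = 3 semitones, 1 narrower than the major third (4), so minor.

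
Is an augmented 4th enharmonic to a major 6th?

No

An augmented fourth spans 6 semitones; a major sixth spans 9.
The spans differ, so they are not enharmonic equivalents.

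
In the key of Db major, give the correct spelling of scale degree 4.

Gb

The Db major scale runs Db Eb F Gb Ab Bb C.
Degree 4 is Gb.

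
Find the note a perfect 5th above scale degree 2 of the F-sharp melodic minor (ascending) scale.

D#

Scale degree 2 of F# melodic minor (ascending) is G#.
A perfect fifth (7 semitones) above G# lands on the letter D, giving D#.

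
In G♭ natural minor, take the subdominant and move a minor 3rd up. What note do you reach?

The subdominant of Gb natural minor is Cb.
A minor third (3 semitones) above Cb lands on the letter E, giving Ebb.

Ebb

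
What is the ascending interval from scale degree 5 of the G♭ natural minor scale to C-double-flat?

diminished seventh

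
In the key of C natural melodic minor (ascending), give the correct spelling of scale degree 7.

B

The C melodic minor (ascending) scale runs C D Eb F G A B.
Degree 7 is B.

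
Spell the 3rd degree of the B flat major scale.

Degree 3 takes the letter 2 steps above B, which is D.
In major, degree 3 sits 4 semitones above the tonic. Bb + 4 semitones is pitch class 2, spelled on D as D.

D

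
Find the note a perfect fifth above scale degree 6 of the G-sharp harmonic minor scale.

B

Scale degree 6 of G# harmonic minor is E.
A perfect fifth (7 semitones) above E lands on the letter B, giving B.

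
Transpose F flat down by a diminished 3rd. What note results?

D

F down a major third is Db, so the target letter is D.
From Fb, a diminished third is 2 semitones down: D.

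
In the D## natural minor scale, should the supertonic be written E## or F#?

Each scale degree takes a distinct letter name. Degree 2 of a scale on D must use the letter E.
E## and F# are enharmonically the same pitch, but only E## uses the letter E, so it is the correct spelling here.

E##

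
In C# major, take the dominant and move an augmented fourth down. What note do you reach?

D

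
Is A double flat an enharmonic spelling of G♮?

Yes

Abb is pitch class 7; G is pitch class 7.
All spellings map to pitch class 7, so they are enharmonically equivalent.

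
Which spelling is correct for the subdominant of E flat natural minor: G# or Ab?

Each scale degree takes a distinct letter name. Degree 4 of a scale on E must use the letter A.
Ab and G# are enharmonically the same pitch, but only Ab uses the letter A, so it is the correct spelling here.

Ab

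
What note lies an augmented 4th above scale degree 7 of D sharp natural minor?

Scale degree 7 of D# natural minor is C#.
An augmented fourth (6 semitones) above C# lands on the letter F, giving F##.

F##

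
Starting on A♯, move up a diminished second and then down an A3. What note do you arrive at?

A diminished second up from A# is Bb (letter B, 0 semitones up).
An augmented third down from Bb is Gbb (letter G, 5 semitones down).

Gbb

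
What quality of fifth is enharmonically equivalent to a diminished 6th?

A diminished sixth spans 7 semitones.
A fifth spanning 7 semitones is perfect (the perfect fifth is 7).

perfect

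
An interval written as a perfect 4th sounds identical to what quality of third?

A perfect fourth spans 5 semitones.
A third spanning 5 semitones is augmented (the major third is 4).

augmented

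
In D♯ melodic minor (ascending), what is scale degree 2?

Degree 2 takes the letter 1 step above D, which is E.
In melodic minor (ascending), degree 2 sits 2 semitones above the tonic. D# + 2 semitones is pitch class 5, spelled on E as E#.

E#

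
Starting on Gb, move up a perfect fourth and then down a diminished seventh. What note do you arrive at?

A perfect fourth up from Gb is Cb (letter C, 5 semitones up).
A diminished seventh down from Cb is D (letter D, 9 semitones down).

D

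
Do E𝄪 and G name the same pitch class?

No

Two spellings are enharmonically equivalent only if they share a pitch class.
Here E## → 6, G → 7; 6 ≠ 7, so they are not.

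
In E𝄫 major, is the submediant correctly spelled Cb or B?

Cb

Each scale degree takes a distinct letter name. Degree 6 of a scale on E must use the letter C.
Cb and B are enharmonically the same pitch, but only Cb uses the letter C, so it is the correct spelling here.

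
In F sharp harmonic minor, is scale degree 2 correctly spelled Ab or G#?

G#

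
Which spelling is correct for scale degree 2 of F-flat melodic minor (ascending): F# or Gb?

Each scale degree takes a distinct letter name. Degree 2 of a scale on F must use the letter G.
Gb and F# are enharmonically the same pitch, but only Gb uses the letter G, so it is the correct spelling here.

Gb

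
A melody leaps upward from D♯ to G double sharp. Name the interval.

augmented fourth

The letter names run D→G, a span of 3 letter steps, so the interval is some kind of fourth.
D# to G## is 6 semitones. A perfect fourth is 5, so 6 makes it augmented.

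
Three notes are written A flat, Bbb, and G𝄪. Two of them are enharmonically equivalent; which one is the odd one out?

Ab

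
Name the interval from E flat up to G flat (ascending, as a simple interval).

Counting letters E–F–G gives a third.
Eb→Gb = 3 semitones, 1 narrower than the major third (4), so minor.

minor third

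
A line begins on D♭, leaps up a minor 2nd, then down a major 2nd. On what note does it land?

A minor second up from Db is Ebb (letter E, 1 semitone up).
A major second down from Ebb is Dbb (letter D, 2 semitones down).

Dbb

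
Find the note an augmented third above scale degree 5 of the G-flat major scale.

Scale degree 5 of Gb major is Db.
An augmented third (5 semitones) above Db lands on the letter F, giving F#.

F#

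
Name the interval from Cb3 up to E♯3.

doubly augmented third

The letter names run C→E, a span of 2 letter steps, so the interval is some kind of third.
Cb to E# is 6 semitones. A major third is 4, so 6 makes it doubly augmented.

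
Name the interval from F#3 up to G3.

Counting letters F–G gives a second.
F#→G = 1 semitone, 1 narrower than the major second (2), so minor.

minor second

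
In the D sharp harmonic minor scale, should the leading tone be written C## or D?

C##

Each scale degree takes a distinct letter name. Degree 7 of a scale on D must use the letter C.
C## and D are enharmonically the same pitch, but only C## uses the letter C, so it is the correct spelling here.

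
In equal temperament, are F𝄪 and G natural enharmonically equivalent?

Yes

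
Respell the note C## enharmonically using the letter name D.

Plain D sits at the same pitch as C##, so on the letter D the same pitch needs a natural: D.

D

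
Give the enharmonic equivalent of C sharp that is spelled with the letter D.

Db

Plain D sits 1 semitone above C#, so on the letter D the same pitch needs a flat: Db.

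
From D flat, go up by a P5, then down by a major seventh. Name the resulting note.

A perfect fifth up from Db is Ab (letter A, 7 semitones up).
A major seventh down from Ab is Bbb (letter B, 11 semitones down).

Bbb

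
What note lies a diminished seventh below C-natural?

D#

C down a major seventh is Db, so the target letter is D.
From C, a diminished seventh is 9 semitones down: D#.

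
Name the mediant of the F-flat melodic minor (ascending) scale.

Degree 3 takes the letter 2 steps above F, which is A.
In melodic minor (ascending), degree 3 sits 3 semitones above the tonic. Fb + 3 semitones is pitch class 7, spelled on A as Abb.

Abb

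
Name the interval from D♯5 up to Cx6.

Counting letters D–E–F–G–A–B–C gives a seventh.
D#→C## = 11 semitones, exactly the major seventh.

major seventh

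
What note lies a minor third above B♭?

Db

B up a major third is D#, so the target letter is D.
From Bb, a minor third is 3 semitones up: Db.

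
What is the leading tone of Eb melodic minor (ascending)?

The Eb melodic minor (ascending) scale runs Eb F Gb Ab Bb C D.
Degree 7 is D.

D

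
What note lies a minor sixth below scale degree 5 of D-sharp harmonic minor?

Scale degree 5 of D# harmonic minor is A#.
A minor sixth (8 semitones) below A# lands on the letter C, giving C##.

C##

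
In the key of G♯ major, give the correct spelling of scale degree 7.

The G# major scale runs G# A# B# C# D# E# F##.
Degree 7 is F##.

F##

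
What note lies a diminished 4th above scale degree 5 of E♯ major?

E

Scale degree 5 of E# major is B#.
A diminished fourth (4 semitones) above B# lands on the letter E, giving E.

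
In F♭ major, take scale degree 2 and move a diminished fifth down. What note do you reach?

C

Scale degree 2 of Fb major is Gb.
A diminished fifth (6 semitones) below Gb lands on the letter C, giving C.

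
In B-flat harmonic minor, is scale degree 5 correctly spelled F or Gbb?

F

Each scale degree takes a distinct letter name. Degree 5 of a scale on B must use the letter F.
F and Gbb are enharmonically the same pitch, but only F uses the letter F, so it is the correct spelling here.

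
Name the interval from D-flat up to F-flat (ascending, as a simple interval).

Counting letters D–E–F gives a third.
Db→Fb = 3 semitones, 1 narrower than the major third (4), so minor.

minor third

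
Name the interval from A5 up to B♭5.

minor second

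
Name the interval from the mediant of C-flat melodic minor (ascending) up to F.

augmented second

The mediant of Cb melodic minor (ascending) is Ebb.
Ebb up to F: letters E→F make it a second; 3 semitones makes it augmented.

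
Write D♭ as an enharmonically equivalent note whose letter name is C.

Db is pitch class 1. The letter C alone is pitch class 0.
To reach pitch class 1 from C requires an offset of +1 semitone, i.e. sharp: C#.

C#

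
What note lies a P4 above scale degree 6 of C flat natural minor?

Dbb

Scale degree 6 of Cb natural minor is Abb.
A perfect fourth (5 semitones) above Abb lands on the letter D, giving Dbb.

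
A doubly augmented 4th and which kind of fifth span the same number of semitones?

A doubly augmented fourth spans 7 semitones.
A fifth spanning 7 semitones is perfect (the perfect fifth is 7).

perfect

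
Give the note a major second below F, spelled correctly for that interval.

Eb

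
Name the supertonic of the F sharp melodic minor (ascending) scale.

Degree 2 takes the letter 1 step above F, which is G.
In melodic minor (ascending), degree 2 sits 2 semitones above the tonic. F# + 2 semitones is pitch class 8, spelled on G as G#.

G#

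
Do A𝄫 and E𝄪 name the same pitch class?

Abb is pitch class 7; E## is pitch class 6.
The pitch classes differ (7 vs. 6), so they are not enharmonic equivalents.

No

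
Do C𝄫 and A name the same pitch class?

No

Cbb is pitch class 10; A is pitch class 9.
The pitch classes differ (10 vs. 9), so they are not enharmonic equivalents.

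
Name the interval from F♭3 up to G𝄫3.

The letter names run F→G, a span of 1 letter step, so the interval is some kind of second.
Fb to Gbb is 1 semitone. A major second is 2, so 1 makes it minor.

minor second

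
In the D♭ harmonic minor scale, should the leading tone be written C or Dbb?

Each scale degree takes a distinct letter name. Degree 7 of a scale on D must use the letter C.
C and Dbb are enharmonically the same pitch, but only C uses the letter C, so it is the correct spelling here.

C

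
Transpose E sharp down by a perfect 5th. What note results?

A#

A fifth below E lands on the letter A.
A perfect fifth spans 7 semitones, so E# moves to pitch class 10. On the letter A that is A#.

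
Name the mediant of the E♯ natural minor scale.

The E# natural minor scale runs E# F## G# A# B# C# D#.
Degree 3 is G#.

G#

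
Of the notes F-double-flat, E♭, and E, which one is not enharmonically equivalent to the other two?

In 12-tone equal temperament, enharmonic equivalents share a pitch class. Fbb is pitch class 3; Eb is pitch class 3; E is pitch class 4.
Fbb and Eb share pitch class 3, while E is pitch class 4.

E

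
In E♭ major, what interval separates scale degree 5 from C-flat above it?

Scale degree 5 of Eb major is Bb.
Bb up to Cb: letters B→C make it a second; 1 semitone makes it minor.

minor second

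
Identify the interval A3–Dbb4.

Counting letters A–B–C–D gives a fourth.
A→Dbb = 3 semitones, 2 narrower than the perfect fourth (5), so doubly diminished.

doubly diminished fourth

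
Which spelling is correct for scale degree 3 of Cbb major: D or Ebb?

Ebb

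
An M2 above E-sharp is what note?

F##

A second above E lands on the letter F.
A major second spans 2 semitones, so E# moves to pitch class 7. On the letter F that is F##.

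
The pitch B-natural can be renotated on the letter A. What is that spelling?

Plain A sits 2 semitones below B, so on the letter A the same pitch needs a double sharp: A##.

A##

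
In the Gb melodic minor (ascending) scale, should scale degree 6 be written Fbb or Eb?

Eb

Each scale degree takes a distinct letter name. Degree 6 of a scale on G must use the letter E.
Eb and Fbb are enharmonically the same pitch, but only Eb uses the letter E, so it is the correct spelling here.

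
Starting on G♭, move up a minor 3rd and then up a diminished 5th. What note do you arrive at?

Fbb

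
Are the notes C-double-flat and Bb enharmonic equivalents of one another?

Yes

Cbb = pitch class 10 and Bb = pitch class 10 — the same pitch class, so they are enharmonic equivalents.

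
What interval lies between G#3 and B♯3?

Counting letters G–A–B gives a third.
G#→B# = 4 semitones, exactly the major third.

major third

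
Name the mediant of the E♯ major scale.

G##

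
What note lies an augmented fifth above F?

A fifth above F lands on the letter C.
An augmented fifth spans 8 semitones, so F moves to pitch class 1. On the letter C that is C#.

C#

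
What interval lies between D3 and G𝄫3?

The letter names run D→G, a span of 3 letter steps, so the interval is some kind of fourth.
D to Gbb is 3 semitones. A perfect fourth is 5, so 3 makes it doubly diminished.

doubly diminished fourth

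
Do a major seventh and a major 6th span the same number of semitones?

A major seventh spans 11 semitones; a major sixth spans 9.
The spans differ, so they are not enharmonic equivalents.

No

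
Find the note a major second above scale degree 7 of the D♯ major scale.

D##

Scale degree 7 of D# major is C##.
A major second (2 semitones) above C## lands on the letter D, giving D##.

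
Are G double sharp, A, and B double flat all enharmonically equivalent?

Yes

G## is pitch class 9; A is pitch class 9; Bbb is pitch class 9.
All spellings map to pitch class 9, so they are enharmonically equivalent.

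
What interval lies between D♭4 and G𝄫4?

The letter names run D→G, a span of 3 letter steps, so the interval is some kind of fourth.
Db to Gbb is 4 semitones. A perfect fourth is 5, so 4 makes it diminished.

diminished fourth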